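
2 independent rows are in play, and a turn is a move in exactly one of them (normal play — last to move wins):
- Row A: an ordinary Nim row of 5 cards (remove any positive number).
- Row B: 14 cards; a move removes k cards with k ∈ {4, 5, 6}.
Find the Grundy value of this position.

Row A is a plain Nim row of size 5, so its Grundy value is 5.
Grundy values for row B (subtraction set {4, 5, 6}):
k:     0  1  2  3  4  5  6  7  8  9 10 11 12 13 14
g(k):  0  0  0  0  1  1  1  1  2  2  0  0  0  0  1
So g(14) = 1.
By the Sprague-Grundy theorem, the Grundy value of a sum of independent games is the XOR of the component values.
Combined value = 5 XOR 1 = 4.

4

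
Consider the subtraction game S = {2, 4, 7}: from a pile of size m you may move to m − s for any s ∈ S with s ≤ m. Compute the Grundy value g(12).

Build the Grundy sequence with g(k) = mex{g(k−s) : s ∈ {2, 4, 7}, s ≤ k}:
k:     0  1  2  3  4  5  6  7  8  9 10 11 12
g(k):  0  0  1  1  2  2  0  3  1  0  2  1  0
So g(12) = 0.

0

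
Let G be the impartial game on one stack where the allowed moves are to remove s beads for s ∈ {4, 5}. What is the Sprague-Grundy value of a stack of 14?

1

Grundy values for subtraction set {4, 5}:
k:     0  1  2  3  4  5  6  7  8  9 10 11 12 13 14
g(k):  0  0  0  0  1  1  1  1  2  0  0  0  0  1  1
So g(14) = 1.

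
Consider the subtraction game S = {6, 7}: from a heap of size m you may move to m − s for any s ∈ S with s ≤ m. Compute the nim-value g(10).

Grundy values for subtraction set {6, 7}:
g(0) = mex{} = 0
g(1) = mex{} = 0
g(2) = mex{} = 0
g(3) = mex{} = 0
g(4) = mex{} = 0
g(5) = mex{} = 0
g(6) = mex{0} = 1
g(7) = mex{0} = 1
g(8) = mex{0} = 1
g(9) = mex{0} = 1
g(10) = mex{0} = 1
So g(10) = 1.

1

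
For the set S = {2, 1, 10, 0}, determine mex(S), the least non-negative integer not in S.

3

The values 0, 1, 2 are all present; 3 is the first non-negative integer missing from the set.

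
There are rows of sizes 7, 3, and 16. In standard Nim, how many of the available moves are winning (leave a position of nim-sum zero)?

1

Bitwise XOR of the heap sizes:
  00111  (7)
  00011  (3)
  10000  (16)
  -----
  10100  (20)
The overall nim-sum is X = 20. A row of size p has a winning move iff p XOR X < p (reduce it to p XOR X).
  7: 7 XOR 20 = 19 ≥ 7 — no move.
  3: 3 XOR 20 = 23 ≥ 3 — no move.
  16: 16 XOR 20 = 4 < 16 — winning move (to 4).
That gives 1 winning move.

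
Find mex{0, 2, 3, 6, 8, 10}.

1

0 is in the set but 1 is not, so the mex is 1.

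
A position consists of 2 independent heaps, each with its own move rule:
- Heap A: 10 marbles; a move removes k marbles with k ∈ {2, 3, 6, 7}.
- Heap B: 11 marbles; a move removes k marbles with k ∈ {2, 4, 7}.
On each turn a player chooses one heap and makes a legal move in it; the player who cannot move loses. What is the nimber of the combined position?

Build the Grundy sequence for heap A with g(k) = mex{g(k−s) : s ∈ {2, 3, 6, 7}, s ≤ k}:
k:     0  1  2  3  4  5  6  7  8  9 10
g(k):  0  0  1  1  2  0  3  1  2  0  0
So g(10) = 0.
For heap B, compute g(0), g(1), … with moves {2, 4, 7}:
g(0) = mex{} = 0
g(1) = mex{} = 0
g(2) = mex{0} = 1
g(3) = mex{0} = 1
g(4) = mex{0,1} = 2
g(5) = mex{0,1} = 2
g(6) = mex{1,2} = 0
g(7) = mex{0,1,2} = 3
g(8) = mex{0,2} = 1
g(9) = mex{1,2,3} = 0
g(10) = mex{0,1} = 2
g(11) = mex{0,2,3} = 1
So g(11) = 1.
By the Sprague-Grundy theorem, the Grundy value of a sum of independent games is the XOR of the component values.
Combined value = 0 ⊕ 1 = 1.

1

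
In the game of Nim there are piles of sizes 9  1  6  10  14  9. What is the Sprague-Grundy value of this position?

3

Nim-sum: 9 XOR 1 XOR 6 XOR 10 XOR 14 XOR 9 = 3.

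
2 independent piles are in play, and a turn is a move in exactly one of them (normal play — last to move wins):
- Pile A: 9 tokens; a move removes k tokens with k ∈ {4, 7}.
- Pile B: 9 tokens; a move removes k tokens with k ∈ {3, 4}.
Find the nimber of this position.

2

For pile A, compute g(0), g(1), … with moves {4, 7}:
k:     0  1  2  3  4  5  6  7  8  9
g(k):  0  0  0  0  1  1  1  1  2  2
So g(9) = 2.
Build the Grundy sequence for pile B with g(k) = mex{g(k−s) : s ∈ {3, 4}, s ≤ k}:
k:     0  1  2  3  4  5  6  7  8  9
g(k):  0  0  0  1  1  1  2  0  0  0
So g(9) = 0.
By the Sprague-Grundy theorem, the Grundy value of a sum of independent games is the XOR of the component values.
Combined value = 2 ⊕ 0 = 2.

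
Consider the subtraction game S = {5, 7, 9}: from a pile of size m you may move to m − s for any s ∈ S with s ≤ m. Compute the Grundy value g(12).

2

Compute g(0), g(1), … for moves {5, 7, 9}:
g(0) = mex{} = 0
g(1) = mex{} = 0
g(2) = mex{} = 0
g(3) = mex{} = 0
g(4) = mex{} = 0
g(5) = mex{0} = 1
g(6) = mex{0} = 1
g(7) = mex{0} = 1
g(8) = mex{0} = 1
g(9) = mex{0} = 1
g(10) = mex{0,1} = 2
g(11) = mex{0,1} = 2
g(12) = mex{0,1} = 2
So g(12) = 2.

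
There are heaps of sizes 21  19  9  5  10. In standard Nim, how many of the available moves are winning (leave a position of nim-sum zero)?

Nim-sum: 21 ⊕ 19 ⊕ 9 ⊕ 5 ⊕ 10 = 0.
The nim-sum is already 0, so every move leaves a nonzero nim-sum — there are no winning moves.

0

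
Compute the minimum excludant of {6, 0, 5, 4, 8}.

1

0 is in the set but 1 is not, so the mex is 1.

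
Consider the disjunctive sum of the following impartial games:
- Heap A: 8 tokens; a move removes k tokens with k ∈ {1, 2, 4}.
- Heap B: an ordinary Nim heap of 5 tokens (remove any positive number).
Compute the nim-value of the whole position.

Build the Grundy sequence for heap A with g(k) = mex{g(k−s) : s ∈ {1, 2, 4}, s ≤ k}:
g(0) = mex{} = 0
g(1) = mex{0} = 1
g(2) = mex{0,1} = 2
g(3) = mex{1,2} = 0
g(4) = mex{0,2} = 1
g(5) = mex{0,1} = 2
g(6) = mex{1,2} = 0
g(7) = mex{0,2} = 1
g(8) = mex{0,1} = 2
So g(8) = 2.
Heap B is a plain Nim heap of size 5, so its Grundy value is 5.
By the Sprague-Grundy theorem, the Grundy value of a sum of independent games is the XOR of the component values.
Combined value = 2 ⊕ 5 = 7.

7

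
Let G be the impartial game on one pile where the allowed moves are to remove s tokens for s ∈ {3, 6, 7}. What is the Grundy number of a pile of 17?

2

Build the Grundy sequence with g(k) = mex{g(k−s) : s ∈ {3, 6, 7}, s ≤ k}:
k:     0  1  2  3  4  5  6  7  8  9 10 11 12 13 14 15 16 17
g(k):  0  0  0  1  1  1  2  2  2  3  0  0  0  1  1  1  2  2
So g(17) = 2.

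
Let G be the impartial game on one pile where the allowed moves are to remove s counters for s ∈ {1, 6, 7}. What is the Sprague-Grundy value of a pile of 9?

Build the Grundy sequence with g(k) = mex{g(k−s) : s ∈ {1, 6, 7}, s ≤ k}:
g(0) = mex{} = 0
g(1) = mex{0} = 1
g(2) = mex{1} = 0
g(3) = mex{0} = 1
g(4) = mex{1} = 0
g(5) = mex{0} = 1
g(6) = mex{0,1} = 2
g(7) = mex{0,1,2} = 3
g(8) = mex{0,1,3} = 2
g(9) = mex{0,1,2} = 3
So g(9) = 3.

3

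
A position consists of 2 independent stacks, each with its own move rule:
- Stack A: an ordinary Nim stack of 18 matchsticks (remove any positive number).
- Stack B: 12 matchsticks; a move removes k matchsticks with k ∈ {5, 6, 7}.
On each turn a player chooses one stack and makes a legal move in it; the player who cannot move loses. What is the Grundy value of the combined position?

18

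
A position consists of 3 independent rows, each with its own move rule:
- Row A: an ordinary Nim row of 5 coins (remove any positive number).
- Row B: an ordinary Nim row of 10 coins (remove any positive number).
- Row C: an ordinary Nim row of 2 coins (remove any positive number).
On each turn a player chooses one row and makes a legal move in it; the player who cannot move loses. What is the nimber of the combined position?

13

Row A is a plain Nim row of size 5, so its Grundy value is 5.
Row B is a plain Nim row of size 10, so its Grundy value is 10.
Row C is a plain Nim row of size 2, so its Grundy value is 2.
The value of a disjunctive sum is the nim-sum of the parts.
Combined value = 5 ⊕ 10 ⊕ 2 = 13.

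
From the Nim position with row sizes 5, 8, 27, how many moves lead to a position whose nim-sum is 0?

1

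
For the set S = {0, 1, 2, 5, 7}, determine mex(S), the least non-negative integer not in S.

3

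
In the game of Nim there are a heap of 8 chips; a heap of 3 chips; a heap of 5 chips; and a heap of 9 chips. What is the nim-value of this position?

7

Write each in binary and XOR column by column:
  1000  (8)
  0011  (3)
  0101  (5)
  1001  (9)
  ----
  0111  (7)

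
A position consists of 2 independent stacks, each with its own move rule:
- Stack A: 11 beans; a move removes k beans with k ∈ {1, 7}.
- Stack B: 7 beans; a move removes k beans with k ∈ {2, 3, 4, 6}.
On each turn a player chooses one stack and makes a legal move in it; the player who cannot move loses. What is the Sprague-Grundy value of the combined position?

2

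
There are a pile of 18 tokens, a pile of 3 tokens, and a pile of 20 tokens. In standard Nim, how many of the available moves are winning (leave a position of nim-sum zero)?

1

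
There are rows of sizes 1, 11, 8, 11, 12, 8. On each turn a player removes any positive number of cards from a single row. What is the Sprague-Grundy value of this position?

Compute the nim-sum pairwise:
1 XOR 11 = 10
10 XOR 8 = 2
2 XOR 11 = 9
9 XOR 12 = 5
5 XOR 8 = 13

13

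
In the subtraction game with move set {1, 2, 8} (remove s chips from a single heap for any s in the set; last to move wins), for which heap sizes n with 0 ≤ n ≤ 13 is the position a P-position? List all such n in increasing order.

0, 3, 6, 9, 12

Compute g(0), g(1), … for moves {1, 2, 8}:
k:     0  1  2  3  4  5  6  7  8  9 10 11 12 13
g(k):  0  1  2  0  1  2  0  1  2  0  1  2  0  1
The P-positions (g = 0) in 0..13 are 0, 3, 6, 9, 12.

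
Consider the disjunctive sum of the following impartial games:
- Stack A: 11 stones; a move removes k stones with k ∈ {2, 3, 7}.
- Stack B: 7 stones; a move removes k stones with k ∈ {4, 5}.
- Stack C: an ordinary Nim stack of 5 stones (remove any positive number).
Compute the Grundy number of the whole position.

4

For stack A, compute g(0), g(1), … with moves {2, 3, 7}:
g(0) = mex{} = 0
g(1) = mex{} = 0
g(2) = mex{0} = 1
g(3) = mex{0} = 1
g(4) = mex{0,1} = 2
g(5) = mex{1} = 0
g(6) = mex{1,2} = 0
g(7) = mex{0,2} = 1
g(8) = mex{0} = 1
g(9) = mex{0,1} = 2
g(10) = mex{1} = 0
g(11) = mex{1,2} = 0
So g(11) = 0.
Grundy values for stack B (subtraction set {4, 5}):
g(0) = mex{} = 0
g(1) = mex{} = 0
g(2) = mex{} = 0
g(3) = mex{} = 0
g(4) = mex{0} = 1
g(5) = mex{0} = 1
g(6) = mex{0} = 1
g(7) = mex{0} = 1
So g(7) = 1.
Stack C is a plain Nim stack of size 5, so its Grundy value is 5.
The value of a disjunctive sum is the nim-sum of the parts.
Combined value = 0 ⊕ 1 ⊕ 5 = 4.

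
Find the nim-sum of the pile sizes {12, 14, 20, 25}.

15

In binary:
  01100  (12)
  01110  (14)
  10100  (20)
  11001  (25)
  -----
  01111  (15)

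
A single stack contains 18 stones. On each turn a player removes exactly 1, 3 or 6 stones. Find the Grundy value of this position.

0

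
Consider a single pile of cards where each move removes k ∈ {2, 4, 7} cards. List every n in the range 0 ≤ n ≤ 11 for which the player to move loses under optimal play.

0, 1, 6, 9

Build the Grundy sequence with g(k) = mex{g(k−s) : s ∈ {2, 4, 7}, s ≤ k}:
g(0) = mex{} = 0
g(1) = mex{} = 0
g(2) = mex{0} = 1
g(3) = mex{0} = 1
g(4) = mex{0,1} = 2
g(5) = mex{0,1} = 2
g(6) = mex{1,2} = 0
g(7) = mex{0,1,2} = 3
g(8) = mex{0,2} = 1
g(9) = mex{1,2,3} = 0
g(10) = mex{0,1} = 2
g(11) = mex{0,2,3} = 1
The P-positions (g = 0) in 0..11 are 0, 1, 6, 9.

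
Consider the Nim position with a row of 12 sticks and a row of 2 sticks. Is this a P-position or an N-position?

N-position

Write each in binary and XOR column by column:
  1100  (12)
  0010  (2)
  ----
  1110  (14)
The nim-sum is 14 ≠ 0, so this is an N-position: the player to move can win.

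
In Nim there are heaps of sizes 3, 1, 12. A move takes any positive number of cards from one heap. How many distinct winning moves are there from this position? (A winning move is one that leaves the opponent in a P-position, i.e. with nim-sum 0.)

Compute the nim-sum pairwise:
3 ⊕ 1 = 2
2 ⊕ 12 = 14
The overall nim-sum is X = 14. A heap of size p has a winning move iff p XOR X < p (reduce it to p XOR X).
  3: 3 XOR 14 = 13 ≥ 3 — no move.
  1: 1 XOR 14 = 15 ≥ 1 — no move.
  12: 12 XOR 14 = 2 < 12 — winning move (to 2).
That gives 1 winning move.

1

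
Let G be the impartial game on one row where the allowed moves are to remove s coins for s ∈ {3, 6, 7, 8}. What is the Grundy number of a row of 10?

Grundy values for subtraction set {3, 6, 7, 8}:
g(0) = mex{} = 0
g(1) = mex{} = 0
g(2) = mex{} = 0
g(3) = mex{0} = 1
g(4) = mex{0} = 1
g(5) = mex{0} = 1
g(6) = mex{0,1} = 2
g(7) = mex{0,1} = 2
g(8) = mex{0,1} = 2
g(9) = mex{0,1,2} = 3
g(10) = mex{0,1,2} = 3
So g(10) = 3.

3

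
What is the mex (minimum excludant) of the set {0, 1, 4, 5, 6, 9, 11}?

2

The values 0, 1 are all present; 2 is the first non-negative integer missing from the set.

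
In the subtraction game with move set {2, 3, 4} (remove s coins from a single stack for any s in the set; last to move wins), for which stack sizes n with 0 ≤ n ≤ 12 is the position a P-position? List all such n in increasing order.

0, 1, 6, 7, 12

Compute g(0), g(1), … for moves {2, 3, 4}:
g(0) = mex{} = 0
g(1) = mex{} = 0
g(2) = mex{0} = 1
g(3) = mex{0} = 1
g(4) = mex{0,1} = 2
g(5) = mex{0,1} = 2
g(6) = mex{1,2} = 0
g(7) = mex{1,2} = 0
g(8) = mex{0,2} = 1
g(9) = mex{0,2} = 1
g(10) = mex{0,1} = 2
g(11) = mex{0,1} = 2
g(12) = mex{1,2} = 0
The P-positions (g = 0) in 0..12 are 0, 1, 6, 7, 12.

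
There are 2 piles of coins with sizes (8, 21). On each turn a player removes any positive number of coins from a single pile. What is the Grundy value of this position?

In binary:
  01000  (8)
  10101  (21)
  -----
  11101  (29)

29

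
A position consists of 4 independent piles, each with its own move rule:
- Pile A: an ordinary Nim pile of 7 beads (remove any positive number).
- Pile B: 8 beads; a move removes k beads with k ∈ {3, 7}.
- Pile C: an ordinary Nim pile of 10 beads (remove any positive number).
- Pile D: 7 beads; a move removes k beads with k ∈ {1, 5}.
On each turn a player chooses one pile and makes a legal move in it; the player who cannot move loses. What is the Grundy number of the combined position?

14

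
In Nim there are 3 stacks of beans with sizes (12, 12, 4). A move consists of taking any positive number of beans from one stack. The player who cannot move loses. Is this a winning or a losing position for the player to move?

Winning position

Nim-sum: 12 ^ 12 ^ 4 = 4.
The nim-sum is 4 ≠ 0, so this is an N-position: the player to move can win.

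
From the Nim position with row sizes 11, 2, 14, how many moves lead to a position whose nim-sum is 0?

1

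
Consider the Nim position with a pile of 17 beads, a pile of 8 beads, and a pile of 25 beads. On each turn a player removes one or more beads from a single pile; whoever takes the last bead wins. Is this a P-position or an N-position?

P-position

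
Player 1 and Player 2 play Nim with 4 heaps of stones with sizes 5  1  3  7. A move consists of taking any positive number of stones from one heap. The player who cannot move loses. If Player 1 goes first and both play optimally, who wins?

Player 2 wins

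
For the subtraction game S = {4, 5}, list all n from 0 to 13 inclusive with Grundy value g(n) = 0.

0, 1, 2, 3, 9, 10, 11, 12

Compute g(0), g(1), … for moves {4, 5}:
g(0) = mex{} = 0
g(1) = mex{} = 0
g(2) = mex{} = 0
g(3) = mex{} = 0
g(4) = mex{0} = 1
g(5) = mex{0} = 1
g(6) = mex{0} = 1
g(7) = mex{0} = 1
g(8) = mex{0,1} = 2
g(9) = mex{1} = 0
g(10) = mex{1} = 0
g(11) = mex{1} = 0
g(12) = mex{1,2} = 0
g(13) = mex{0,2} = 1
The P-positions (g = 0) in 0..13 are 0, 1, 2, 3, 9, 10, 11, 12.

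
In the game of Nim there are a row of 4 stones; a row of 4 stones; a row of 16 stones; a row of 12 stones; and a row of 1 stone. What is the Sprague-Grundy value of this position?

29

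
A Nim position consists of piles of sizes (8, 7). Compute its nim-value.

Compute the nim-sum pairwise:
8 ^ 7 = 15

15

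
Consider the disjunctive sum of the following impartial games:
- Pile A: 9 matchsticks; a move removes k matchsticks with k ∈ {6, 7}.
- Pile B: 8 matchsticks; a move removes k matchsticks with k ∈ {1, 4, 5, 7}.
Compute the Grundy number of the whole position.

1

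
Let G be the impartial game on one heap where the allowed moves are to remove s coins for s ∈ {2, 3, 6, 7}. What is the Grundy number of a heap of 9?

Compute g(0), g(1), … for moves {2, 3, 6, 7}:
k:     0  1  2  3  4  5  6  7  8  9
g(k):  0  0  1  1  2  0  3  1  2  0
So g(9) = 0.

0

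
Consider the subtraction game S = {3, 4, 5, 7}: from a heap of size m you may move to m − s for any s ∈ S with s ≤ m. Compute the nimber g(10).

0

Build the Grundy sequence with g(k) = mex{g(k−s) : s ∈ {3, 4, 5, 7}, s ≤ k}:
g(0) = mex{} = 0
g(1) = mex{} = 0
g(2) = mex{} = 0
g(3) = mex{0} = 1
g(4) = mex{0} = 1
g(5) = mex{0} = 1
g(6) = mex{0,1} = 2
g(7) = mex{0,1} = 2
g(8) = mex{0,1} = 2
g(9) = mex{0,1,2} = 3
g(10) = mex{1,2} = 0
So g(10) = 0.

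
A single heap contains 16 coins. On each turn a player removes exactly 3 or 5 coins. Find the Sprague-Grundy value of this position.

Build the Grundy sequence with g(k) = mex{g(k−s) : s ∈ {3, 5}, s ≤ k}:
k:     0  1  2  3  4  5  6  7  8  9 10 11 12 13 14 15 16
g(k):  0  0  0  1  1  1  2  2  0  0  0  1  1  1  2  2  0
So g(16) = 0.

0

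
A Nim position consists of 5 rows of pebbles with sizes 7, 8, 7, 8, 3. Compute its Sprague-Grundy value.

Nim-sum: 7 ⊕ 8 ⊕ 7 ⊕ 8 ⊕ 3 = 3.

3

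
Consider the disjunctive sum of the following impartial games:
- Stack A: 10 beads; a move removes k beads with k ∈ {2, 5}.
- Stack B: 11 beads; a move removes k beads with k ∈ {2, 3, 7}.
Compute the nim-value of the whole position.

1

Build the Grundy sequence for stack A with g(k) = mex{g(k−s) : s ∈ {2, 5}, s ≤ k}:
k:     0  1  2  3  4  5  6  7  8  9 10
g(k):  0  0  1  1  0  2  1  0  0  1  1
So g(10) = 1.
For stack B, compute g(0), g(1), … with moves {2, 3, 7}:
g(0) = mex{} = 0
g(1) = mex{} = 0
g(2) = mex{0} = 1
g(3) = mex{0} = 1
g(4) = mex{0,1} = 2
g(5) = mex{1} = 0
g(6) = mex{1,2} = 0
g(7) = mex{0,2} = 1
g(8) = mex{0} = 1
g(9) = mex{0,1} = 2
g(10) = mex{1} = 0
g(11) = mex{1,2} = 0
So g(11) = 0.
By the Sprague-Grundy theorem, the Grundy value of a sum of independent games is the XOR of the component values.
Combined value = 1 XOR 0 = 1.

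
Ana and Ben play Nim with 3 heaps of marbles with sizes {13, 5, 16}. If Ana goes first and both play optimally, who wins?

Ana wins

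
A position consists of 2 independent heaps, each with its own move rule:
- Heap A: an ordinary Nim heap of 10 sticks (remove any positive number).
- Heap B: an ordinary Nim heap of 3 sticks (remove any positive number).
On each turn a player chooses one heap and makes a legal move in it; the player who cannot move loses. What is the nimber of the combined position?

9

Heap A is a plain Nim heap of size 10, so its Grundy value is 10.
Heap B is a plain Nim heap of size 3, so its Grundy value is 3.
The value of a disjunctive sum is the nim-sum of the parts.
Combined value = 10 ⊕ 3 = 9.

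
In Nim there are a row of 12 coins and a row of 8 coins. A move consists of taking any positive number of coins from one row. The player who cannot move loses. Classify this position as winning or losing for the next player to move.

Bitwise XOR of the heap sizes:
  1100  (12)
  1000  (8)
  ----
  0100  (4)
The nim-sum is 4 ≠ 0, so this is an N-position: the player to move can win.

Winning position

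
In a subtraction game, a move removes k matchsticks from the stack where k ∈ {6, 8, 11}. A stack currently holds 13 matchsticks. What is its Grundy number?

Grundy values for subtraction set {6, 8, 11}:
k:     0  1  2  3  4  5  6  7  8  9 10 11 12 13
g(k):  0  0  0  0  0  0  1  1  1  1  1  1  2  2
So g(13) = 2.

2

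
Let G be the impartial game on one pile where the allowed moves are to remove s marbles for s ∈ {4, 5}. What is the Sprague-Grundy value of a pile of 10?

0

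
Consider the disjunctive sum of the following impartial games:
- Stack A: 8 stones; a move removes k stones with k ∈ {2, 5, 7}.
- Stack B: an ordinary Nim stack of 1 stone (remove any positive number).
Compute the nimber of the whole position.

3

Build the Grundy sequence for stack A with g(k) = mex{g(k−s) : s ∈ {2, 5, 7}, s ≤ k}:
k:     0  1  2  3  4  5  6  7  8
g(k):  0  0  1  1  0  2  1  3  2
So g(8) = 2.
Stack B is a plain Nim stack of size 1, so its Grundy value is 1.
The value of a disjunctive sum is the nim-sum of the parts.
Combined value = 2 ⊕ 1 = 3.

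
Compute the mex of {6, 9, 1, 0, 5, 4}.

2

The values 0, 1 are all present; 2 is the first non-negative integer missing from the set.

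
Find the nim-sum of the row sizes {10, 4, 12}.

Nim-sum: 10 ⊕ 4 ⊕ 12 = 2.

2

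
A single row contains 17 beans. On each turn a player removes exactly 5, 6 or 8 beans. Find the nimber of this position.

Compute g(0), g(1), … for moves {5, 6, 8}:
k:     0  1  2  3  4  5  6  7  8  9 10 11 12 13 14 15 16 17
g(k):  0  0  0  0  0  1  1  1  1  1  2  2  2  0  0  0  0  0
So g(17) = 0.

0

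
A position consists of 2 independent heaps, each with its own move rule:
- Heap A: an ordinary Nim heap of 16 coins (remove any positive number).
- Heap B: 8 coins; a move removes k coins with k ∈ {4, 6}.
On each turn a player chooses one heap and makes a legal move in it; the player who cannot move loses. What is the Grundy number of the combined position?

18

Heap A is a plain Nim heap of size 16, so its Grundy value is 16.
Grundy values for heap B (subtraction set {4, 6}):
g(0) = mex{} = 0
g(1) = mex{} = 0
g(2) = mex{} = 0
g(3) = mex{} = 0
g(4) = mex{0} = 1
g(5) = mex{0} = 1
g(6) = mex{0} = 1
g(7) = mex{0} = 1
g(8) = mex{0,1} = 2
So g(8) = 2.
By the Sprague-Grundy theorem, the Grundy value of a sum of independent games is the XOR of the component values.
Combined value = 16 ⊕ 2 = 18.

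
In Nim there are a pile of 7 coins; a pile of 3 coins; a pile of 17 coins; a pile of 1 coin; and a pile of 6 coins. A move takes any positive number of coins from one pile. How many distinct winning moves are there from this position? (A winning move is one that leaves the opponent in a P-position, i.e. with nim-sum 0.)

1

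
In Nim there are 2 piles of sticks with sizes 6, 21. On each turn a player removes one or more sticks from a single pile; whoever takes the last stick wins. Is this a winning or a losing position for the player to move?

Winning position

Compute the nim-sum pairwise:
6 ⊕ 21 = 19
The nim-sum is 19 ≠ 0, so this is an N-position: the player to move can win.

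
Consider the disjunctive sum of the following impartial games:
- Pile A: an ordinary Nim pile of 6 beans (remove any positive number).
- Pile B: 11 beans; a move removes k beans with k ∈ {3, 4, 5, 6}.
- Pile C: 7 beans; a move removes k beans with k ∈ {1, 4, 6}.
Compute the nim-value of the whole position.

6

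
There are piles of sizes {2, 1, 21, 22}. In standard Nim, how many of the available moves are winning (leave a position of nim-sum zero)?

0

Bitwise XOR of the heap sizes:
  00010  (2)
  00001  (1)
  10101  (21)
  10110  (22)
  -----
  00000  (0)
The nim-sum is already 0, so every move leaves a nonzero nim-sum — there are no winning moves.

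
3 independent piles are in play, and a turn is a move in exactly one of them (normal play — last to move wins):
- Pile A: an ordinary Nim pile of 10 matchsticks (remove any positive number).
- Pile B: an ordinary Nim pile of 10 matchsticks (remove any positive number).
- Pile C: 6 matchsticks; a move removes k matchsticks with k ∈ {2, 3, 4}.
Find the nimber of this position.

Pile A is a plain Nim pile of size 10, so its Grundy value is 10.
Pile B is a plain Nim pile of size 10, so its Grundy value is 10.
For pile C, compute g(0), g(1), … with moves {2, 3, 4}:
g(0) = mex{} = 0
g(1) = mex{} = 0
g(2) = mex{0} = 1
g(3) = mex{0} = 1
g(4) = mex{0,1} = 2
g(5) = mex{0,1} = 2
g(6) = mex{1,2} = 0
So g(6) = 0.
By the Sprague-Grundy theorem, the Grundy value of a sum of independent games is the XOR of the component values.
Combined value = 10 ⊕ 10 ⊕ 0 = 0.

0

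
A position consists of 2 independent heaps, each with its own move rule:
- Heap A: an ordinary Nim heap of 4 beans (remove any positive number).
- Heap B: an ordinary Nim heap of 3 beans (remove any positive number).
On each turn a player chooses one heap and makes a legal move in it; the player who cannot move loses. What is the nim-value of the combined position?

7

Heap A is a plain Nim heap of size 4, so its Grundy value is 4.
Heap B is a plain Nim heap of size 3, so its Grundy value is 3.
By the Sprague-Grundy theorem, the Grundy value of a sum of independent games is the XOR of the component values.
Combined value = 4 XOR 3 = 7.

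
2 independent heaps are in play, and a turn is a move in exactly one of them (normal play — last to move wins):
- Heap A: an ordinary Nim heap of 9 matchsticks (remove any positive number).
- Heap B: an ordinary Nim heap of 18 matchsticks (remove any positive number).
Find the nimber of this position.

27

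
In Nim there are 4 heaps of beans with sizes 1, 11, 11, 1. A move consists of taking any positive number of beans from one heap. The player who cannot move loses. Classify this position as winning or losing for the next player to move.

Losing position

Nim-sum: 1 ^ 11 ^ 11 ^ 1 = 0.
The nim-sum is 0, so this is a P-position: the player to move is in a losing position under optimal play.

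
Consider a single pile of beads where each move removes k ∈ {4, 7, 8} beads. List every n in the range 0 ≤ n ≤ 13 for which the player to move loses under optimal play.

0, 1, 2, 3, 12, 13

Build the Grundy sequence with g(k) = mex{g(k−s) : s ∈ {4, 7, 8}, s ≤ k}:
k:     0  1  2  3  4  5  6  7  8  9 10 11 12 13
g(k):  0  0  0  0  1  1  1  1  2  2  2  2  0  0
The P-positions (g = 0) in 0..13 are 0, 1, 2, 3, 12, 13.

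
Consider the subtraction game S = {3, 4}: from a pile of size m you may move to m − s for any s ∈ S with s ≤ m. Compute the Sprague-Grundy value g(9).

Grundy values for subtraction set {3, 4}:
k:     0  1  2  3  4  5  6  7  8  9
g(k):  0  0  0  1  1  1  2  0  0  0
So g(9) = 0.

0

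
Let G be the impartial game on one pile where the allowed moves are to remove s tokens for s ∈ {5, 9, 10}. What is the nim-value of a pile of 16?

Compute g(0), g(1), … for moves {5, 9, 10}:
k:     0  1  2  3  4  5  6  7  8  9 10 11 12 13 14 15 16
g(k):  0  0  0  0  0  1  1  1  1  1  2  2  2  2  2  0  0
So g(16) = 0.

0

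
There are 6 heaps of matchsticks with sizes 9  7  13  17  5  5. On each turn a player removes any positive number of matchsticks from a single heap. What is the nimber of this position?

18

Compute the nim-sum pairwise:
9 ^ 7 = 14
14 ^ 13 = 3
3 ^ 17 = 18
18 ^ 5 = 23
23 ^ 5 = 18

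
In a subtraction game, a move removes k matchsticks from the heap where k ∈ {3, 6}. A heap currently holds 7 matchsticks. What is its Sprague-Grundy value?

Compute g(0), g(1), … for moves {3, 6}:
g(0) = mex{} = 0
g(1) = mex{} = 0
g(2) = mex{} = 0
g(3) = mex{0} = 1
g(4) = mex{0} = 1
g(5) = mex{0} = 1
g(6) = mex{0,1} = 2
g(7) = mex{0,1} = 2
So g(7) = 2.

2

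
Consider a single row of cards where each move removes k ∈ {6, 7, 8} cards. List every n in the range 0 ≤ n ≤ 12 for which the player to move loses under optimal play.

0, 1, 2, 3, 4, 5

Build the Grundy sequence with g(k) = mex{g(k−s) : s ∈ {6, 7, 8}, s ≤ k}:
k:     0  1  2  3  4  5  6  7  8  9 10 11 12
g(k):  0  0  0  0  0  0  1  1  1  1  1  1  2
The P-positions (g = 0) in 0..12 are 0, 1, 2, 3, 4, 5.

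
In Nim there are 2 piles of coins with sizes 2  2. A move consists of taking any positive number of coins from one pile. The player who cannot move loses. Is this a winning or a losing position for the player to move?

Losing position

Bitwise XOR of the heap sizes:
  10  (2)
  10  (2)
  --
  00  (0)
The nim-sum is 0, so this is a P-position: the player to move is in a losing position under optimal play.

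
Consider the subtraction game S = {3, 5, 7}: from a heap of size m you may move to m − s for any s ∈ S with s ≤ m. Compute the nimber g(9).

Build the Grundy sequence with g(k) = mex{g(k−s) : s ∈ {3, 5, 7}, s ≤ k}:
g(0) = mex{} = 0
g(1) = mex{} = 0
g(2) = mex{} = 0
g(3) = mex{0} = 1
g(4) = mex{0} = 1
g(5) = mex{0} = 1
g(6) = mex{0,1} = 2
g(7) = mex{0,1} = 2
g(8) = mex{0,1} = 2
g(9) = mex{0,1,2} = 3
So g(9) = 3.

3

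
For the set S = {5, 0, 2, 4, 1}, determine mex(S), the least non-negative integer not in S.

3

The values 0, 1, 2 are all present; 3 is the first non-negative integer missing from the set.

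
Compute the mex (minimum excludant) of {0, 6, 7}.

1

0 is in the set but 1 is not, so the mex is 1.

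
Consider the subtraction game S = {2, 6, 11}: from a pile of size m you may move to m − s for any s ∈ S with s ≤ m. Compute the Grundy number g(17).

0

Compute g(0), g(1), … for moves {2, 6, 11}:
k:     0  1  2  3  4  5  6  7  8  9 10 11 12 13 14 15 16 17
g(k):  0  0  1  1  0  0  1  1  0  0  1  1  2  0  3  1  2  0
So g(17) = 0.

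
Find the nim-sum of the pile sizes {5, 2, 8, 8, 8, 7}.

8

Compute the nim-sum pairwise:
5 ⊕ 2 = 7
7 ⊕ 8 = 15
15 ⊕ 8 = 7
7 ⊕ 8 = 15
15 ⊕ 7 = 8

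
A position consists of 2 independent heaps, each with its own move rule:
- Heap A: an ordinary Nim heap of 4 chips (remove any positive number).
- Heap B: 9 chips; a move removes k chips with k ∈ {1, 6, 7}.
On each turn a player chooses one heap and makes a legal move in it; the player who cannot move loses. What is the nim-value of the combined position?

Heap A is a plain Nim heap of size 4, so its Grundy value is 4.
For heap B, compute g(0), g(1), … with moves {1, 6, 7}:
k:     0  1  2  3  4  5  6  7  8  9
g(k):  0  1  0  1  0  1  2  3  2  3
So g(9) = 3.
The value of a disjunctive sum is the nim-sum of the parts.
Combined value = 4 ⊕ 3 = 7.

7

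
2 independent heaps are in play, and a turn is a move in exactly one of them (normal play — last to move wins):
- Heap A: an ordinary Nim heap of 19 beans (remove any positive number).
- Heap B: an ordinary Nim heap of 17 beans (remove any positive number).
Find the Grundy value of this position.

2

Heap A is a plain Nim heap of size 19, so its Grundy value is 19.
Heap B is a plain Nim heap of size 17, so its Grundy value is 17.
The value of a disjunctive sum is the nim-sum of the parts.
Combined value = 19 XOR 17 = 2.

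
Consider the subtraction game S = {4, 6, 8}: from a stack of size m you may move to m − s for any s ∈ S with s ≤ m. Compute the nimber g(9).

2

Grundy values for subtraction set {4, 6, 8}:
k:     0  1  2  3  4  5  6  7  8  9
g(k):  0  0  0  0  1  1  1  1  2  2
So g(9) = 2.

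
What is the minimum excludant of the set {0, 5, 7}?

0 is in the set but 1 is not, so the mex is 1.

1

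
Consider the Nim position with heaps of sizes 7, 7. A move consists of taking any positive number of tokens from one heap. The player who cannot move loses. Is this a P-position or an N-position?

Nim-sum: 7 XOR 7 = 0.
The nim-sum is 0, so this is a P-position: the player to move is in a losing position under optimal play.

P-position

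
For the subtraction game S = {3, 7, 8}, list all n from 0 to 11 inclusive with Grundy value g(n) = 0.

0, 1, 2, 6, 11

Compute g(0), g(1), … for moves {3, 7, 8}:
k:     0  1  2  3  4  5  6  7  8  9 10 11
g(k):  0  0  0  1  1  1  0  2  2  1  3  0
The P-positions (g = 0) in 0..11 are 0, 1, 2, 6, 11.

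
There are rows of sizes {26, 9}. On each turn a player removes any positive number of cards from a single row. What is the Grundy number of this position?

19

Nim-sum: 26 ^ 9 = 19.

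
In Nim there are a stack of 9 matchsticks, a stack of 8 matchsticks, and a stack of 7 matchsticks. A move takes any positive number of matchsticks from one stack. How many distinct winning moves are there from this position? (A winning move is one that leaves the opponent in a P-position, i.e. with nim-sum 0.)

In binary:
  1001  (9)
  1000  (8)
  0111  (7)
  ----
  0110  (6)
The overall nim-sum is X = 6. A stack of size p has a winning move iff p XOR X < p (reduce it to p XOR X).
  9: 9 XOR 6 = 15 ≥ 9 — no move.
  8: 8 XOR 6 = 14 ≥ 8 — no move.
  7: 7 XOR 6 = 1 < 7 — winning move (to 1).
That gives 1 winning move.

1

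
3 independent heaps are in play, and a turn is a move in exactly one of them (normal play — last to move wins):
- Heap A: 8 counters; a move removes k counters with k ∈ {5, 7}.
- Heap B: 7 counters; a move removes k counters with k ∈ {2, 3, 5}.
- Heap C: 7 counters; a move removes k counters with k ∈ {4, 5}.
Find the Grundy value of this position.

0

Grundy values for heap A (subtraction set {5, 7}):
k:     0  1  2  3  4  5  6  7  8
g(k):  0  0  0  0  0  1  1  1  1
So g(8) = 1.
For heap B, compute g(0), g(1), … with moves {2, 3, 5}:
g(0) = mex{} = 0
g(1) = mex{} = 0
g(2) = mex{0} = 1
g(3) = mex{0} = 1
g(4) = mex{0,1} = 2
g(5) = mex{0,1} = 2
g(6) = mex{0,1,2} = 3
g(7) = mex{1,2} = 0
So g(7) = 0.
For heap C, compute g(0), g(1), … with moves {4, 5}:
k:     0  1  2  3  4  5  6  7
g(k):  0  0  0  0  1  1  1  1
So g(7) = 1.
By the Sprague-Grundy theorem, the Grundy value of a sum of independent games is the XOR of the component values.
Combined value = 1 XOR 0 XOR 1 = 0.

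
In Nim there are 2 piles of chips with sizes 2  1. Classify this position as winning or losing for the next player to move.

Winning position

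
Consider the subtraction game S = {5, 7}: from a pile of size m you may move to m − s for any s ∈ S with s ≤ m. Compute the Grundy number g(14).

0

Grundy values for subtraction set {5, 7}:
k:     0  1  2  3  4  5  6  7  8  9 10 11 12 13 14
g(k):  0  0  0  0  0  1  1  1  1  1  2  2  0  0  0
So g(14) = 0.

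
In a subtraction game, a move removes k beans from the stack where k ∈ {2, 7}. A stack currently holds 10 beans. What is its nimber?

Grundy values for subtraction set {2, 7}:
g(0) = mex{} = 0
g(1) = mex{} = 0
g(2) = mex{0} = 1
g(3) = mex{0} = 1
g(4) = mex{1} = 0
g(5) = mex{1} = 0
g(6) = mex{0} = 1
g(7) = mex{0} = 1
g(8) = mex{0,1} = 2
g(9) = mex{1} = 0
g(10) = mex{1,2} = 0
So g(10) = 0.

0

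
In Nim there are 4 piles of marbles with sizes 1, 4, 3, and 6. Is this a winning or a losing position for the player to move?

Nim-sum: 1 ^ 4 ^ 3 ^ 6 = 0.
The nim-sum is 0, so this is a P-position: the player to move is in a losing position under optimal play.

Losing position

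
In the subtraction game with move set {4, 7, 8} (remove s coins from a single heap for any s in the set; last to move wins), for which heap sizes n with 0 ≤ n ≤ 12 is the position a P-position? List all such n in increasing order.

0, 1, 2, 3, 12

Compute g(0), g(1), … for moves {4, 7, 8}:
k:     0  1  2  3  4  5  6  7  8  9 10 11 12
g(k):  0  0  0  0  1  1  1  1  2  2  2  2  0
The P-positions (g = 0) in 0..12 are 0, 1, 2, 3, 12.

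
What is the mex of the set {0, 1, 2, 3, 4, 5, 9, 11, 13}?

6

The values 0, 1, 2, 3, 4, 5 are all present; 6 is the first non-negative integer missing from the set.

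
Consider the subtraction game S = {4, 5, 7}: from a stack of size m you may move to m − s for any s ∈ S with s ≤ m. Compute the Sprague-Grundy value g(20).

2

Compute g(0), g(1), … for moves {4, 5, 7}:
k:     0  1  2  3  4  5  6  7  8  9 10 11 12 13 14 15 16 17 18 19 20
g(k):  0  0  0  0  1  1  1  1  2  2  2  0  0  0  0  1  1  1  1  2  2
So g(20) = 2.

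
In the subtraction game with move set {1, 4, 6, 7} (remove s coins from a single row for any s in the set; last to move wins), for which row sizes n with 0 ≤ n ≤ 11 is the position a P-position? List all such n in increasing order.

Grundy values for subtraction set {1, 4, 6, 7}:
g(0) = mex{} = 0
g(1) = mex{0} = 1
g(2) = mex{1} = 0
g(3) = mex{0} = 1
g(4) = mex{0,1} = 2
g(5) = mex{1,2} = 0
g(6) = mex{0} = 1
g(7) = mex{0,1} = 2
g(8) = mex{0,1,2} = 3
g(9) = mex{0,1,3} = 2
g(10) = mex{1,2} = 0
g(11) = mex{0,2} = 1
The P-positions (g = 0) in 0..11 are 0, 2, 5, 10.

0, 2, 5, 10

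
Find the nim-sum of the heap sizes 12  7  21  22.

8

Bitwise XOR of the heap sizes:
  01100  (12)
  00111  (7)
  10101  (21)
  10110  (22)
  -----
  01000  (8)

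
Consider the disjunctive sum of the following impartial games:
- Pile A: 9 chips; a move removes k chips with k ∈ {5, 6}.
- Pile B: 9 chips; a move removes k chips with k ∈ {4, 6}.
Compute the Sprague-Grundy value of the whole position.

3

For pile A, compute g(0), g(1), … with moves {5, 6}:
k:     0  1  2  3  4  5  6  7  8  9
g(k):  0  0  0  0  0  1  1  1  1  1
So g(9) = 1.
Grundy values for pile B (subtraction set {4, 6}):
g(0) = mex{} = 0
g(1) = mex{} = 0
g(2) = mex{} = 0
g(3) = mex{} = 0
g(4) = mex{0} = 1
g(5) = mex{0} = 1
g(6) = mex{0} = 1
g(7) = mex{0} = 1
g(8) = mex{0,1} = 2
g(9) = mex{0,1} = 2
So g(9) = 2.
The value of a disjunctive sum is the nim-sum of the parts.
Combined value = 1 XOR 2 = 3.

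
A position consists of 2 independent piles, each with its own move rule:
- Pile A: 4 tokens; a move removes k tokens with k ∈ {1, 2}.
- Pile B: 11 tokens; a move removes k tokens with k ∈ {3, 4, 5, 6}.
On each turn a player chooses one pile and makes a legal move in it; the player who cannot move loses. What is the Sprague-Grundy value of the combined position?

Grundy values for pile A (subtraction set {1, 2}):
g(0) = mex{} = 0
g(1) = mex{0} = 1
g(2) = mex{0,1} = 2
g(3) = mex{1,2} = 0
g(4) = mex{0,2} = 1
So g(4) = 1.
Grundy values for pile B (subtraction set {3, 4, 5, 6}):
k:     0  1  2  3  4  5  6  7  8  9 10 11
g(k):  0  0  0  1  1  1  2  2  2  0  0  0
So g(11) = 0.
The value of a disjunctive sum is the nim-sum of the parts.
Combined value = 1 ⊕ 0 = 1.

1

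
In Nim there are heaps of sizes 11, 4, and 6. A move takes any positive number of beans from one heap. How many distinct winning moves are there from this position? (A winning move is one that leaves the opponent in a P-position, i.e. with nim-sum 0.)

1

Compute the nim-sum pairwise:
11 ^ 4 = 15
15 ^ 6 = 9
The overall nim-sum is X = 9. A heap of size p has a winning move iff p XOR X < p (reduce it to p XOR X).
  11: 11 XOR 9 = 2 < 11 — winning move (to 2).
  4: 4 XOR 9 = 13 ≥ 4 — no move.
  6: 6 XOR 9 = 15 ≥ 6 — no move.
That gives 1 winning move.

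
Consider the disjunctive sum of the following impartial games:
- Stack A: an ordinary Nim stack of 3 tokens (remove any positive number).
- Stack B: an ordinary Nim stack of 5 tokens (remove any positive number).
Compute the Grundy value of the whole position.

6

Stack A is a plain Nim stack of size 3, so its Grundy value is 3.
Stack B is a plain Nim stack of size 5, so its Grundy value is 5.
By the Sprague-Grundy theorem, the Grundy value of a sum of independent games is the XOR of the component values.
Combined value = 3 ⊕ 5 = 6.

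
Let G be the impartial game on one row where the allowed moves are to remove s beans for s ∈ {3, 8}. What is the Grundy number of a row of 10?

1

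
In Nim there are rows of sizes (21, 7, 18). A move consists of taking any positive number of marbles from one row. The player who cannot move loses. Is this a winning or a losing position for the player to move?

Losing position

Write each in binary and XOR column by column:
  10101  (21)
  00111  (7)
  10010  (18)
  -----
  00000  (0)
The nim-sum is 0, so this is a P-position: the player to move is in a losing position under optimal play.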